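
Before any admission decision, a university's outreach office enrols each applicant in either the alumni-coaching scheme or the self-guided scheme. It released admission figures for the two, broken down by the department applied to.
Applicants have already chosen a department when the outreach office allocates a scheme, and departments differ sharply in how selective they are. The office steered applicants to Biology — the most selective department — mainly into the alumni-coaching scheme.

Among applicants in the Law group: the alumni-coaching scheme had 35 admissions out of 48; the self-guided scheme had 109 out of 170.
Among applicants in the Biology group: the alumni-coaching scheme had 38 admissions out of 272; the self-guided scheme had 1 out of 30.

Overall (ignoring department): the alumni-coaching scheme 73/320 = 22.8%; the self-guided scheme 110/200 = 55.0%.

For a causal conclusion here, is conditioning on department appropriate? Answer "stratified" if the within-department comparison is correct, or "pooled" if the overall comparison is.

Nothing the outreach scheme does changes department; the imbalance is an allocation artefact. With department also predicting the outcome, the pooled figure is confounded, and the within-stratum comparison is the causal one.
Within each level — Law: 72.9% vs 64.1%; Biology: 14.0% vs 3.3% — the alumni-coaching scheme is higher every time.

stratified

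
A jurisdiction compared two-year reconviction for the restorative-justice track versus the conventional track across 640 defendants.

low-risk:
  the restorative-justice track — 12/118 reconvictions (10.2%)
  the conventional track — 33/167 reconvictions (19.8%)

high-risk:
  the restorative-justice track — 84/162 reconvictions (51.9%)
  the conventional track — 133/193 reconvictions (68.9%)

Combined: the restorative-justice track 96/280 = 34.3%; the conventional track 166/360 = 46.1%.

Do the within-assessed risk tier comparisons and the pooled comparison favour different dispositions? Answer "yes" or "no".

Within each assessed risk tier level (low-risk 10.2% vs 19.8%; high-risk 51.9% vs 68.9%), the restorative-justice track has the lower rate every time. Pooled: 34.3% vs 46.1% — the restorative-justice track has the lower rate overall. They agree.

no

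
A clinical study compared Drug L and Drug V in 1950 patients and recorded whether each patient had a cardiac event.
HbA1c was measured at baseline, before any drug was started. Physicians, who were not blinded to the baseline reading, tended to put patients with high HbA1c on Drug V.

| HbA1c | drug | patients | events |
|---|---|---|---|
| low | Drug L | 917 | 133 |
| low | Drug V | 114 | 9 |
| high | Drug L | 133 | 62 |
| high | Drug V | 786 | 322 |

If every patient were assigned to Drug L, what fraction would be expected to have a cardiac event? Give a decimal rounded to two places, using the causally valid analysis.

Drug V is lower inside every HbA1c stratum but Drug L is lower in aggregate. Whether to stratify depends on how HbA1c relates to the drug.
The imbalance in HbA1c arose from how patients were allocated, not from anything the drug did; and HbA1c independently affects the outcome. The pooled gap is confounded — condition on HbA1c.
Standardising Drug L to the population HbA1c mix: 0.529·133/917 + 0.471·62/133 = 0.296.

0.30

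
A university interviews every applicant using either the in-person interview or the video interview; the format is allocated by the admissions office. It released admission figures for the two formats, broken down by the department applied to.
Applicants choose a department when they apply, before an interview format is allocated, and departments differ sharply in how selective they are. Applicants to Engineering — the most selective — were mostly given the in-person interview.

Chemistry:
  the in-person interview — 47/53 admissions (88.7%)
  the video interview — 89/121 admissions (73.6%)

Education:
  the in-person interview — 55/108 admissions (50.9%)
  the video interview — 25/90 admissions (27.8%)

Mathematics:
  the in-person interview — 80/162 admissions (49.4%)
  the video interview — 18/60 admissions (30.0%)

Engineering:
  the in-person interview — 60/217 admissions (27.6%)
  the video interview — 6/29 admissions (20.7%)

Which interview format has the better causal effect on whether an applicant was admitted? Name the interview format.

Department differs across interview formats for reasons unrelated to any effect of the interview format itself, and it separately predicts the outcome — a classic confounder. We must compare within department levels.
Within each level — Chemistry: 88.7% vs 73.6%; Education: 50.9% vs 27.8%; Mathematics: 49.4% vs 30.0%; Engineering: 27.6% vs 20.7% — the in-person interview is higher every time.

the in-person interview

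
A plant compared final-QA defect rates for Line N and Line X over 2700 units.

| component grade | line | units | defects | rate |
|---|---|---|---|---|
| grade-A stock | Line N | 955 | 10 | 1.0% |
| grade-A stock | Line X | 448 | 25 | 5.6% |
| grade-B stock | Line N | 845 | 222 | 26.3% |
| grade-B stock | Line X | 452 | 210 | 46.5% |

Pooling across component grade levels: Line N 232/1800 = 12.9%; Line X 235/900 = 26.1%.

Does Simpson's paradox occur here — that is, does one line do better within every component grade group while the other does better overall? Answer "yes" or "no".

no

Within each component grade level (grade-A stock 1.0% vs 5.6%; grade-B stock 26.3% vs 46.5%), Line N has the lower rate every time. Pooled: 12.9% vs 26.1% — Line N has the lower rate overall. They agree.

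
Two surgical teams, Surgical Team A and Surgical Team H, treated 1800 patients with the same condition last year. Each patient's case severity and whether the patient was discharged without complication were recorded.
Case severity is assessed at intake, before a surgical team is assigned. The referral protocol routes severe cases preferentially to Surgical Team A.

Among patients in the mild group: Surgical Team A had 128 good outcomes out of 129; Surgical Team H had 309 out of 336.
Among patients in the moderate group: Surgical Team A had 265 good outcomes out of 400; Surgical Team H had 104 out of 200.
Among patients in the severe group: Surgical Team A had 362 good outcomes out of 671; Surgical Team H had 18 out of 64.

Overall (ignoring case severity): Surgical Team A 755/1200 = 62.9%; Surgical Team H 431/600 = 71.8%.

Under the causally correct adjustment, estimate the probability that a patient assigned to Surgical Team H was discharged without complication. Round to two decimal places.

0.53

Case severity is set before the surgical team has any effect — it is not caused by the surgical team — and it independently drives the outcome. That makes it a confounder, so the causal comparison is within case severity levels.
Standardising Surgical Team H to the population case severity mix: 0.258·309/336 + 0.333·104/200 + 0.408·18/64 = 0.526.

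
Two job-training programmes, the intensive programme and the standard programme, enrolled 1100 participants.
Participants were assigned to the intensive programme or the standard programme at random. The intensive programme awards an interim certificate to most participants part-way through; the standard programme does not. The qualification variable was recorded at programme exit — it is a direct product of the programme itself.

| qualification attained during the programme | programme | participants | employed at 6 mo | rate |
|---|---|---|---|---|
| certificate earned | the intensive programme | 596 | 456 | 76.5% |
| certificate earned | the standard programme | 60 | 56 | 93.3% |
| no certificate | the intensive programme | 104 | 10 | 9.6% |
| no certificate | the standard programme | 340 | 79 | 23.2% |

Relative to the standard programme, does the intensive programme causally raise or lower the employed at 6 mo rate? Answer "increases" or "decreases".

increases

The qualification attained during the programme-specific comparison favours the standard programme throughout, but the pooled figures favour the intensive programme. The question is whether to condition on qualification attained during the programme.
Because the programme influences qualification attained during the programme, qualification attained during the programme is a post-treatment mediator, not a confounder. Stratifying on it would bias the estimate; the causal effect is the crude pooled difference.
Pooled: the intensive programme 66.6% vs the standard programme 33.8%; the intensive programme is higher overall.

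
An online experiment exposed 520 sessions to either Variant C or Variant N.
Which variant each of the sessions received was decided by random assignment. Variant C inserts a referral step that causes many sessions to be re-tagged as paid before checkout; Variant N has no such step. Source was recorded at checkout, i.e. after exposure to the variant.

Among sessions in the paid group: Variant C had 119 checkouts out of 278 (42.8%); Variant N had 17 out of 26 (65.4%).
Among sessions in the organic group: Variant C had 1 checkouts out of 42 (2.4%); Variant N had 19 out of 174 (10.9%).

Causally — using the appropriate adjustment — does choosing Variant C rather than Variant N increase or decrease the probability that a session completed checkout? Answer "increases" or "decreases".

The stratified and pooled comparisons disagree (Variant N wins within each traffic source; Variant C wins overall), so the answer turns on the causal role of traffic source.
Traffic source is recorded after the variant and is itself shifted by it — it sits on the causal path from variant to outcome. Conditioning on a mediator would strip out part of the effect we want; the pooled comparison gives the total causal effect.
Pooled: Variant C 37.5% vs Variant N 18.0%; Variant C is higher overall.

increases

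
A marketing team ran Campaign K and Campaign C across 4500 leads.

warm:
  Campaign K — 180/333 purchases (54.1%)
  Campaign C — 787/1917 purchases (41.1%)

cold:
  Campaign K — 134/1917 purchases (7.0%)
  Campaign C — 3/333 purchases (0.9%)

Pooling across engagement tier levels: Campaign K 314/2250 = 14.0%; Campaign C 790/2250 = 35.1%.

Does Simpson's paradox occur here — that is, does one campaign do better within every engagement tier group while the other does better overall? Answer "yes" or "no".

yes

Within each engagement tier level (warm 54.1% vs 41.1%; cold 7.0% vs 0.9%), Campaign K has the higher rate every time. Pooled: 14.0% vs 35.1% — Campaign C has the higher rate overall. The two comparisons disagree.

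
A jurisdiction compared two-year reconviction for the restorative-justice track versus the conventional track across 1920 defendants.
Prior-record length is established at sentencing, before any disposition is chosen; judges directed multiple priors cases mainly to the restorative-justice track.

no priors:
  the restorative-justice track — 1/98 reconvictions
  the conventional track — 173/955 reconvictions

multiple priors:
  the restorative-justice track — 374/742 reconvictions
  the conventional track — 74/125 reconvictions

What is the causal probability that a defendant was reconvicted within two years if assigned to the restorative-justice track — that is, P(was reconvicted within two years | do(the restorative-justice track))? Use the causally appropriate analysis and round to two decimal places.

Prior-record length satisfies the back-door criterion: it is not a descendant of the disposition, and it blocks the spurious path from disposition to outcome. Adjusting for it (i.e., using the within-prior-record length rates) gives the causal effect.
Standardising the restorative-justice track to the population prior-record length mix: 0.548·1/98 + 0.452·374/742 = 0.233.

0.23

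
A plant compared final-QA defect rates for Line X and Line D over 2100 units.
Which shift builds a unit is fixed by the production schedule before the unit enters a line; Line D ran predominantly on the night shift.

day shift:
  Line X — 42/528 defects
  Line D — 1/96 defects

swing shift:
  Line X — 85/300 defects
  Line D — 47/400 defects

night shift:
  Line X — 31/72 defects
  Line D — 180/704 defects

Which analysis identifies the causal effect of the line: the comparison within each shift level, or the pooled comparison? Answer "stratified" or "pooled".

stratified

Within every shift level Line D has the lower rate, yet pooled Line X does — Simpson's reversal.
Nothing the line does changes shift; the imbalance is an allocation artefact. With shift also predicting the outcome, the pooled figure is confounded, and the within-stratum comparison is the causal one.
Within each level — day shift: 8.0% vs 1.0%; swing shift: 28.3% vs 11.8%; night shift: 43.1% vs 25.6% — Line D is lower every time.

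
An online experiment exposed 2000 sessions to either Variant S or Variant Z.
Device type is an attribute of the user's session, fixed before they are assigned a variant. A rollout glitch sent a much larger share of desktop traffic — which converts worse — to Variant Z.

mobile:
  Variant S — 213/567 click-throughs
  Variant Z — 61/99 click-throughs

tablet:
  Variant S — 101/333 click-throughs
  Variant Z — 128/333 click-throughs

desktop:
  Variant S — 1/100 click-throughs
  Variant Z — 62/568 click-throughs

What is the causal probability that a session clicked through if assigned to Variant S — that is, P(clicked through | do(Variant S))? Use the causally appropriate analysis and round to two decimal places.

Within every device type level Variant Z has the higher rate, yet pooled Variant S does — Simpson's reversal.
Device type is set before the variant has any effect — it is not caused by the variant — and it independently drives the outcome. That makes it a confounder, so the causal comparison is within device type levels.
Standardising Variant S to the population device type mix: 0.333·213/567 + 0.333·101/333 + 0.334·1/100 = 0.229.

0.23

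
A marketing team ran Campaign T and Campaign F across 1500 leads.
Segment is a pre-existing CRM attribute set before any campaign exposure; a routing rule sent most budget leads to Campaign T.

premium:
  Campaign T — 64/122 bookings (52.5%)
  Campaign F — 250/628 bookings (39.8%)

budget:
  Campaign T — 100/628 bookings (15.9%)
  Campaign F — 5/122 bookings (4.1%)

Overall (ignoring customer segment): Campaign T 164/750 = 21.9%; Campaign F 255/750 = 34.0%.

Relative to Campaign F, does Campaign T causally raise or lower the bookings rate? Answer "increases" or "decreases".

The imbalance in customer segment arose from how leads were allocated, not from anything the campaign did; and customer segment independently affects the outcome. The pooled gap is confounded — condition on customer segment.
Within each level — premium: 52.5% vs 39.8%; budget: 15.9% vs 4.1% — Campaign T is higher every time.

increases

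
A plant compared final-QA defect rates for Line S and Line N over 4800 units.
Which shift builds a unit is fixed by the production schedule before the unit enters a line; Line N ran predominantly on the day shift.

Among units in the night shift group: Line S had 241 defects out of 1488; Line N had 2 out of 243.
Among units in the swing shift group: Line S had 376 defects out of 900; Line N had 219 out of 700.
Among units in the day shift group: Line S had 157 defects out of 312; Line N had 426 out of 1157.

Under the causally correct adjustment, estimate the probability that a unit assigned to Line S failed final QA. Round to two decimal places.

Within every shift level Line N has the lower rate, yet pooled Line S does — Simpson's reversal.
Shift differs across lines for reasons unrelated to any effect of the line itself, and it separately predicts the outcome — a classic confounder. We must compare within shift levels.
Standardising Line S to the population shift mix: 0.361·241/1488 + 0.333·376/900 + 0.306·157/312 = 0.352.

0.35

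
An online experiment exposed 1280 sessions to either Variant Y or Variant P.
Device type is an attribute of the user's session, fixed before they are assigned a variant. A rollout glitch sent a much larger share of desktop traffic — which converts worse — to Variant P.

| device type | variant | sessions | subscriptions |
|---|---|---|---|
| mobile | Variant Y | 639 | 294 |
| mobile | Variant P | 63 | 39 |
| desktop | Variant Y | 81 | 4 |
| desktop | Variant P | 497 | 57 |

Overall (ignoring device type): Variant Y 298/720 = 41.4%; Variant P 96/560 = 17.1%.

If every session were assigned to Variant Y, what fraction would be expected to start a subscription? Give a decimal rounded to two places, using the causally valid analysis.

The device type-specific comparison favours Variant P throughout, but the pooled figures favour Variant Y. The question is whether to condition on device type.
Here device type is a common cause — it drives both which variant a case falls under and the outcome. The crude comparison mixes populations; the stratum-specific rates are the causally relevant ones.
Standardising Variant Y to the population device type mix: 0.548·294/639 + 0.452·4/81 = 0.275.

0.27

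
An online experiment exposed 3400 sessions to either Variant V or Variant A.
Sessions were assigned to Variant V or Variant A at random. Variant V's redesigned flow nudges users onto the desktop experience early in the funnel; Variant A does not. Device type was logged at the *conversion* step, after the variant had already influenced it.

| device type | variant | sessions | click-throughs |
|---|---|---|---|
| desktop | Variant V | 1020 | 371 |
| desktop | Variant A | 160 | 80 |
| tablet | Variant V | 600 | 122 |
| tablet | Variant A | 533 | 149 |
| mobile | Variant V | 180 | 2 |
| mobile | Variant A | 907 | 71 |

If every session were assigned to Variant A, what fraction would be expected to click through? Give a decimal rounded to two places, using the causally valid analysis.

The distribution of device type is itself part of what the variant does — it is an intermediate outcome. Holding it fixed would remove that part of the effect; the total effect is the pooled difference.
So P(outcome | do(Variant A)) is just the pooled rate for Variant A: 300/1600 = 0.188.

0.19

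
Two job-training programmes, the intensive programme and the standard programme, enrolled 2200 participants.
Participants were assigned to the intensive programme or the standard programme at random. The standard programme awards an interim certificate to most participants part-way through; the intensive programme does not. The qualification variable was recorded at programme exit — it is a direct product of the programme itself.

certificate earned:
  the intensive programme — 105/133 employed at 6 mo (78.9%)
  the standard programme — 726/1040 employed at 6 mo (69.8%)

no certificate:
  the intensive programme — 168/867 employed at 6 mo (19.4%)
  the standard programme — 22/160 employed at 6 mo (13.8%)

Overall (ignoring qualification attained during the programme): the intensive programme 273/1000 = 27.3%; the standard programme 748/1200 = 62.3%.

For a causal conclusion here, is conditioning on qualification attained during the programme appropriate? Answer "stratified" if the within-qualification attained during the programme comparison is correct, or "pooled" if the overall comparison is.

pooled

Qualification attained during the programme is recorded after the programme and is itself shifted by it — it sits on the causal path from programme to outcome. Conditioning on a mediator would strip out part of the effect we want; the pooled comparison gives the total causal effect.
Pooled: the intensive programme 27.3% vs the standard programme 62.3%; the standard programme is higher overall.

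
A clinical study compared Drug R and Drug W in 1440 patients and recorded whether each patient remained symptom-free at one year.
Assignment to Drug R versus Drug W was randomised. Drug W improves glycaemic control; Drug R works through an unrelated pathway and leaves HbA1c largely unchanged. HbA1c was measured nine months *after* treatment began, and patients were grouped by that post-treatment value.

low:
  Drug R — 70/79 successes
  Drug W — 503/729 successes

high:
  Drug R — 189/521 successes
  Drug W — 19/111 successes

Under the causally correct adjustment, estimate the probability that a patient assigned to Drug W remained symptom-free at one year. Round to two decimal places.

Within every HbA1c level Drug R has the higher rate, yet pooled Drug W does — Simpson's reversal.
The distribution of HbA1c is itself part of what the drug does — it is an intermediate outcome. Holding it fixed would remove that part of the effect; the total effect is the pooled difference.
So P(outcome | do(Drug W)) is just the pooled rate for Drug W: 522/840 = 0.621.

0.62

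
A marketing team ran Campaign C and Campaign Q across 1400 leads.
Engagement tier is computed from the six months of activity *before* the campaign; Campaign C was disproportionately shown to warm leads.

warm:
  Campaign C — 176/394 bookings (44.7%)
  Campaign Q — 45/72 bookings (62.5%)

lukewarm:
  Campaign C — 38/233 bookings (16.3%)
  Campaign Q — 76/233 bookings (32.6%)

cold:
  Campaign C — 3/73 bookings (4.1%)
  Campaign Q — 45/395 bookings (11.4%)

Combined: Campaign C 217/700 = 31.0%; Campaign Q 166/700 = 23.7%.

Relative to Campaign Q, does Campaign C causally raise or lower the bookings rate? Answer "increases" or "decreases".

The engagement tier-specific comparison favours Campaign Q throughout, but the pooled figures favour Campaign C. The question is whether to condition on engagement tier.
The imbalance in engagement tier arose from how leads were allocated, not from anything the campaign did; and engagement tier independently affects the outcome. The pooled gap is confounded — condition on engagement tier.
Within each level — warm: 44.7% vs 62.5%; lukewarm: 16.3% vs 32.6%; cold: 4.1% vs 11.4% — Campaign Q is higher every time.

decreases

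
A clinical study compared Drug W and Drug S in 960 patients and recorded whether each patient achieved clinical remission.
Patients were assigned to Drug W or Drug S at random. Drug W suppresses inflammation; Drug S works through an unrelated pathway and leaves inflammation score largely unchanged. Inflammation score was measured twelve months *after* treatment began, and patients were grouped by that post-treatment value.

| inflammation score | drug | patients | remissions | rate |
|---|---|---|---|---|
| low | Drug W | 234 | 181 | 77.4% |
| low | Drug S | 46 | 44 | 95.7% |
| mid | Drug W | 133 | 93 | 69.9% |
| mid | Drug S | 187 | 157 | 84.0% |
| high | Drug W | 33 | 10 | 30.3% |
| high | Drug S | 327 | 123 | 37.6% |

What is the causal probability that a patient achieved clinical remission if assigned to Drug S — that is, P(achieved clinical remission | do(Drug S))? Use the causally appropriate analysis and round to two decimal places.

0.58

The stratified and pooled comparisons disagree (Drug S wins within each inflammation score; Drug W wins overall), so the answer turns on the causal role of inflammation score.
Inflammation score is recorded after the drug and is itself shifted by it — it sits on the causal path from drug to outcome. Conditioning on a mediator would strip out part of the effect we want; the pooled comparison gives the total causal effect.
So P(outcome | do(Drug S)) is just the pooled rate for Drug S: 324/560 = 0.579.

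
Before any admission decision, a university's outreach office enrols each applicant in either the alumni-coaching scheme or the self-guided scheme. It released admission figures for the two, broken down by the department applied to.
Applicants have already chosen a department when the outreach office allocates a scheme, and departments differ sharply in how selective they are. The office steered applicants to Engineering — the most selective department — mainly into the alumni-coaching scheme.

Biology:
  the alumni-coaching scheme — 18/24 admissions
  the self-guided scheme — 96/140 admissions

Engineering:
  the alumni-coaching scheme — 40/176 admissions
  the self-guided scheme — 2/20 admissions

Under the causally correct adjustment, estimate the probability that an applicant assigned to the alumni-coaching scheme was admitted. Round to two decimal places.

0.47

Department differs across outreach schemes for reasons unrelated to any effect of the outreach scheme itself, and it separately predicts the outcome — a classic confounder. We must compare within department levels.
Standardising the alumni-coaching scheme to the population department mix: 0.456·18/24 + 0.544·40/176 = 0.465.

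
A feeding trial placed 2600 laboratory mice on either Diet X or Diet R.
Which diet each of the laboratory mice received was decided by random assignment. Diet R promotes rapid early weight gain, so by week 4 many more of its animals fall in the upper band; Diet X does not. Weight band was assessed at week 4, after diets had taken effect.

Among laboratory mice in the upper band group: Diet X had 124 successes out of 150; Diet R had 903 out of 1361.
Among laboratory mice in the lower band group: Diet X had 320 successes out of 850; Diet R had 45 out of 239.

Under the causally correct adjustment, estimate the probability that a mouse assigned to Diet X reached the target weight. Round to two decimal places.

0.44

Within every week-4 weight band level Diet X has the higher rate, yet pooled Diet R does — Simpson's reversal.
Stratifying would compare diets among laboratory mice the diets themselves sorted into week-4 weight band groups — a form of selection on an intermediate. The unconditioned pooled rates give the total causal effect.
So P(outcome | do(Diet X)) is just the pooled rate for Diet X: 444/1000 = 0.444.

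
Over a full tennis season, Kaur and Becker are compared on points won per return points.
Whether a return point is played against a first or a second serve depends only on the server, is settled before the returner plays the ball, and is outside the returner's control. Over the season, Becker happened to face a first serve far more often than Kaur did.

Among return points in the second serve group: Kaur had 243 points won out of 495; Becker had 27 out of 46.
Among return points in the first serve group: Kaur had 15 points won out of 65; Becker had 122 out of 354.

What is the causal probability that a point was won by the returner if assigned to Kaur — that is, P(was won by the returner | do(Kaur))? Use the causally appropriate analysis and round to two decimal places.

0.38

The stratified and pooled comparisons disagree (Becker wins within each serve type; Kaur wins overall), so the answer turns on the causal role of serve type.
Serve type is set before the player has any effect — it is not caused by the player — and it independently drives the outcome. That makes it a confounder, so the causal comparison is within serve type levels.
Standardising Kaur to the population serve type mix: 0.564·243/495 + 0.436·15/65 = 0.377.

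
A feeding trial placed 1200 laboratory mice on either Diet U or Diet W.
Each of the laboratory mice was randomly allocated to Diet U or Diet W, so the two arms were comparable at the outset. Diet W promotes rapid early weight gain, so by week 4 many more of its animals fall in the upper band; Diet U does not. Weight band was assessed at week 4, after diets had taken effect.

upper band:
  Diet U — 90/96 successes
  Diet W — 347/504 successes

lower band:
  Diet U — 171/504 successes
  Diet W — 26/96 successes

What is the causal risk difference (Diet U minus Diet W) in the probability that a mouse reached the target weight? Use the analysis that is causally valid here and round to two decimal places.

-0.19

The stratified and pooled comparisons disagree (Diet U wins within each week-4 weight band; Diet W wins overall), so the answer turns on the causal role of week-4 weight band.
Stratifying would compare diets among laboratory mice the diets themselves sorted into week-4 weight band groups — a form of selection on an intermediate. The unconditioned pooled rates give the total causal effect.
The causal difference is the pooled difference: 0.435 − 0.622 = -0.187.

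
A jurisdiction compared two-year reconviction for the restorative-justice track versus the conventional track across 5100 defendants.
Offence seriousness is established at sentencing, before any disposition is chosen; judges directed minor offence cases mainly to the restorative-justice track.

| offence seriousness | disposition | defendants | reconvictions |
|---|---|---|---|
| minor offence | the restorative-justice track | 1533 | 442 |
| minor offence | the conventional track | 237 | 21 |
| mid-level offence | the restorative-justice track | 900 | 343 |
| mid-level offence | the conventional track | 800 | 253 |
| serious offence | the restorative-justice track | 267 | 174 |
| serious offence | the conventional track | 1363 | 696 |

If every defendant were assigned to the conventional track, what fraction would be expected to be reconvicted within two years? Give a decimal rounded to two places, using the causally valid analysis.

Here offence seriousness is a common cause — it drives both which disposition a case falls under and the outcome. The crude comparison mixes populations; the stratum-specific rates are the causally relevant ones.
Standardising the conventional track to the population offence seriousness mix: 0.347·21/237 + 0.333·253/800 + 0.320·696/1363 = 0.299.

0.30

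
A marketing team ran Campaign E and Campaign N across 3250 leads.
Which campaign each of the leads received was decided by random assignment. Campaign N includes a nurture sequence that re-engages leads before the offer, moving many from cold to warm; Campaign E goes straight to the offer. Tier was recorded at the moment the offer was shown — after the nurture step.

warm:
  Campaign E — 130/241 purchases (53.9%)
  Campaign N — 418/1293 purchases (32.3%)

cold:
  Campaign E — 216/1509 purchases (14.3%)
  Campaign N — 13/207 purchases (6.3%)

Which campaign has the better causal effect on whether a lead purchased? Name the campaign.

Engagement tier here is a post-treatment variable shaped by the campaign; conditioning on it would introduce bias rather than remove it. The overall comparison is the causal one.
Pooled: Campaign E 19.8% vs Campaign N 28.7%; Campaign N is higher overall.

Campaign N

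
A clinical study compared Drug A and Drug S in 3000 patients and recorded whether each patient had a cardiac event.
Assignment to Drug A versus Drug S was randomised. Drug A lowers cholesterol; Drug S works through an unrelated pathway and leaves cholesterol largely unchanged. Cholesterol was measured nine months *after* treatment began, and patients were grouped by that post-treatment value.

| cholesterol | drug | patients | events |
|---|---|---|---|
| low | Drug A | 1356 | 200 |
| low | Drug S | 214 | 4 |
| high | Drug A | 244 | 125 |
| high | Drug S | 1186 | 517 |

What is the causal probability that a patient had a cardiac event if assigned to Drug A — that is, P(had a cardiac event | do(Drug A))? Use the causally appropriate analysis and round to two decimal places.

Cholesterol lies on the pathway drug → cholesterol → outcome, so adjusting for it blocks the indirect effect. For the total causal effect of drug, use the unadjusted pooled rates.
So P(outcome | do(Drug A)) is just the pooled rate for Drug A: 325/1600 = 0.203.

0.20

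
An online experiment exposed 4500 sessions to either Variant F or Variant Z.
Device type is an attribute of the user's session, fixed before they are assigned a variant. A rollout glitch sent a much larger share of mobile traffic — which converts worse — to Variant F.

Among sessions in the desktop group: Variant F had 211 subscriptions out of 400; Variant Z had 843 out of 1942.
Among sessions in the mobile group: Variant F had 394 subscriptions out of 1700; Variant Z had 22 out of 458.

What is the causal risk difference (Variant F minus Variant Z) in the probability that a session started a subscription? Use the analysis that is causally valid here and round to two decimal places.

Device type satisfies the back-door criterion: it is not a descendant of the variant, and it blocks the spurious path from variant to outcome. Adjusting for it (i.e., using the within-device type rates) gives the causal effect.
Adjusting over the population distribution of device type: 0.520·(0.527−0.434) + 0.480·(0.232−0.048) = +0.137.

+0.14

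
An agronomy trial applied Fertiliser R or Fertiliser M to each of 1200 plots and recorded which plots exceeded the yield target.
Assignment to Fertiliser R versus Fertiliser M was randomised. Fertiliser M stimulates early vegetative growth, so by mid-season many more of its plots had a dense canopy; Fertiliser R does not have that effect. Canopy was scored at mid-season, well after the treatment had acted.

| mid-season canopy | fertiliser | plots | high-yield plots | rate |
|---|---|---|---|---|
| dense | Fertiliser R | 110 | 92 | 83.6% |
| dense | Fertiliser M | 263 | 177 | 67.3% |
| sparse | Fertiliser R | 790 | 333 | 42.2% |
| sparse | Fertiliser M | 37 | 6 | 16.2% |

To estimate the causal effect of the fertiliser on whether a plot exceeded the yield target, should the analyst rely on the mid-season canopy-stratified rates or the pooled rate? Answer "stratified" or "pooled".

The stratified and pooled comparisons disagree (Fertiliser R wins within each mid-season canopy; Fertiliser M wins overall), so the answer turns on the causal role of mid-season canopy.
The distribution of mid-season canopy is itself part of what the fertiliser does — it is an intermediate outcome. Holding it fixed would remove that part of the effect; the total effect is the pooled difference.
Pooled: Fertiliser R 47.2% vs Fertiliser M 61.0%; Fertiliser M is higher overall.

pooled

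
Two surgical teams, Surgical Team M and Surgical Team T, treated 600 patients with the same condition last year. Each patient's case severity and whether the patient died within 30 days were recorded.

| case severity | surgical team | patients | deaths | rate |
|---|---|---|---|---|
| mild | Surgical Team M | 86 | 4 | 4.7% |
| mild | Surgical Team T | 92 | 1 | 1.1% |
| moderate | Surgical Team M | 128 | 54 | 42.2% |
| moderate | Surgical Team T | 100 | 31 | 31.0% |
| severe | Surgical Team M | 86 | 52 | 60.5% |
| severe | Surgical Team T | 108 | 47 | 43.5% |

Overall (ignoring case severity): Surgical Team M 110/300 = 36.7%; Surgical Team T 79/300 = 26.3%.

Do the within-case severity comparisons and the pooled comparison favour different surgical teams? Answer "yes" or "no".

Within each case severity level (mild 4.7% vs 1.1%; moderate 42.2% vs 31.0%; severe 60.5% vs 43.5%), Surgical Team T has the lower rate every time. Pooled: 36.7% vs 26.3% — Surgical Team T has the lower rate overall. They agree.

no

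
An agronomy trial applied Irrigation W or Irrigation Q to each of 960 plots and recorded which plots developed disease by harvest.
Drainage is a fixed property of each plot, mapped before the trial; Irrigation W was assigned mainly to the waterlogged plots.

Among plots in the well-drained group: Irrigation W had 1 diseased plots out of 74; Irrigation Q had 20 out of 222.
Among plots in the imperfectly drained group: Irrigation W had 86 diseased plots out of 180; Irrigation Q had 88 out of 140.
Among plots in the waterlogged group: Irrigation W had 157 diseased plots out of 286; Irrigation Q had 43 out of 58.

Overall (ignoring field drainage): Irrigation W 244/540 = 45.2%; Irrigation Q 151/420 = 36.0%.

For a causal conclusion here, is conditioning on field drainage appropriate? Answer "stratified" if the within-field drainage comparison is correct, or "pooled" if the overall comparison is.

Field drainage differs across irrigations for reasons unrelated to any effect of the irrigation itself, and it separately predicts the outcome — a classic confounder. We must compare within field drainage levels.
Within each level — well-drained: 1.4% vs 9.0%; imperfectly drained: 47.8% vs 62.9%; waterlogged: 54.9% vs 74.1% — Irrigation W is lower every time.

stratified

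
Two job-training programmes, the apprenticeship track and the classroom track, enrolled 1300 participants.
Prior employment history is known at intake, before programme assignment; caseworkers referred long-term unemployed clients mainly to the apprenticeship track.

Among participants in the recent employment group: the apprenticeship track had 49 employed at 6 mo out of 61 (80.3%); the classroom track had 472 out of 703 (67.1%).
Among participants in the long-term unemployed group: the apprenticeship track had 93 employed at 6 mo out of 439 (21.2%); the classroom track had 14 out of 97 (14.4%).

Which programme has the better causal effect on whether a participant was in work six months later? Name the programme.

the apprenticeship track

The stratified and pooled comparisons disagree (the apprenticeship track wins within each prior employment history; the classroom track wins overall), so the answer turns on the causal role of prior employment history.
Since prior employment history is a pre-existing factor (not a product of the programme) and it affects the outcome on its own, it is a confounder. The stratified rates, not the pooled rate, identify the causal effect.
Within each level — recent employment: 80.3% vs 67.1%; long-term unemployed: 21.2% vs 14.4% — the apprenticeship track is higher every time.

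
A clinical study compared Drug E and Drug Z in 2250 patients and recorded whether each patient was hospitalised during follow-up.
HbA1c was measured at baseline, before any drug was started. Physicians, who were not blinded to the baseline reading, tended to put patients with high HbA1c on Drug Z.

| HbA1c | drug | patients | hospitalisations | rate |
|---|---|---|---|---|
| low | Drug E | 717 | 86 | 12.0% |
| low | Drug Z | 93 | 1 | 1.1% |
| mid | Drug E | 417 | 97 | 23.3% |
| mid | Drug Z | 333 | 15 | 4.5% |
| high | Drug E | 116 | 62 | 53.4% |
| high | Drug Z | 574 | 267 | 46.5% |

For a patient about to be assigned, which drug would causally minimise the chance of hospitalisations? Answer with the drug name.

Drug Z

The stratified and pooled comparisons disagree (Drug Z wins within each HbA1c; Drug E wins overall), so the answer turns on the causal role of HbA1c.
Nothing the drug does changes HbA1c; the imbalance is an allocation artefact. With HbA1c also predicting the outcome, the pooled figure is confounded, and the within-stratum comparison is the causal one.
Within each level — low: 12.0% vs 1.1%; mid: 23.3% vs 4.5%; high: 53.4% vs 46.5% — Drug Z is lower every time.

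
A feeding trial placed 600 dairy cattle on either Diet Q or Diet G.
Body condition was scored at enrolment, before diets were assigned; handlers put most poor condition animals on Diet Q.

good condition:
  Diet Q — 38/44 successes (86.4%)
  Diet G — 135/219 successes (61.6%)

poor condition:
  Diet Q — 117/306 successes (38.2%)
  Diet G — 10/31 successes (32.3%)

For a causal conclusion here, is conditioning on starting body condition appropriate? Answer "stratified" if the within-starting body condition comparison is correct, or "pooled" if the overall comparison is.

stratified

Here starting body condition is a common cause — it drives both which diet a case falls under and the outcome. The crude comparison mixes populations; the stratum-specific rates are the causally relevant ones.
Within each level — good condition: 86.4% vs 61.6%; poor condition: 38.2% vs 32.3% — Diet Q is higher every time.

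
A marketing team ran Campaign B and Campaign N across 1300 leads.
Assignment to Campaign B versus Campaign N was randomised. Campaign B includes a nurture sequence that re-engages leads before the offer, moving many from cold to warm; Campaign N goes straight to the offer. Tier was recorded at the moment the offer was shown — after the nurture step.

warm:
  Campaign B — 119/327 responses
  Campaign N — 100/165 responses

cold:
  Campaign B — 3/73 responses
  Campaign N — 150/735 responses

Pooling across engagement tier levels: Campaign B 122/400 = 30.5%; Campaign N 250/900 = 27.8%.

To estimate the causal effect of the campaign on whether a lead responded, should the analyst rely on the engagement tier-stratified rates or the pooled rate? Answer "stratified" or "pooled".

Because the campaign influences engagement tier, engagement tier is a post-treatment mediator, not a confounder. Stratifying on it would bias the estimate; the causal effect is the crude pooled difference.
Pooled: Campaign B 30.5% vs Campaign N 27.8%; Campaign B is higher overall.

pooled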